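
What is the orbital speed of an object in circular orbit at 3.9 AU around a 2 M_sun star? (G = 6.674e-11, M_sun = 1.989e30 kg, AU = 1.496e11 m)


v = sqrt(GM/r) = sqrt(6.674e-11 * 3.978e+30 / 5.834e+11) = 21331.7945

21331.7945 m/s


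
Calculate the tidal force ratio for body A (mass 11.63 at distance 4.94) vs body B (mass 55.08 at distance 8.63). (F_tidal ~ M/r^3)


Ratio = (M1/r1^3) / (M2/r2^3) = (11.63/4.94^3) / (55.08/8.63^3) = 1.1257

1.1257


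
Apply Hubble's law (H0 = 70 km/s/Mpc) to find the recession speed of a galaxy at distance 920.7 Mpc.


v = H0 * d = 70 * 920.7 = 64449.0

64449.0 km/s


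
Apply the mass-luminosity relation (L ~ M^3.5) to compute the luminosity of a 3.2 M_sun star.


L/L_sun = (M/M_sun)^3.5 = 3.2^3.5 = 58.6172

58.6172 L_sun


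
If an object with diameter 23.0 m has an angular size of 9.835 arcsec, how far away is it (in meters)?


D = size / theta_rad, theta_rad = 9.835 * pi/(180*3600) = 4.768e-05, D = 482368.1285

482368.1285 m


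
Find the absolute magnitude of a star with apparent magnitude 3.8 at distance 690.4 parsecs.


M = m - 5*log10(d) + 5 = 3.8 - 5*log10(690.4) + 5 = -5.3955

-5.3955


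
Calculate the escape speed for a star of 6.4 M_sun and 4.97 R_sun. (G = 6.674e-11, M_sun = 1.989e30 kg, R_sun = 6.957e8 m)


M = 6.4 * 1.989e30 kg = 1.27296e+31 kg; R = 4.97 * 6.957e8 m = 3.457629e+09 m. v_esc = sqrt(2GM/R) = sqrt(2 * 6.674e-11 * 1.27296e+31 / 3.457629e+09) = 701013.3384

701013.3384 m/s


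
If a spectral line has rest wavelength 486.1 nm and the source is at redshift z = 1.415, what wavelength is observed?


lam_obs = lam_emit * (1 + z) = 486.1 * (1 + 1.415) = 1173.9315

1173.9315 nm


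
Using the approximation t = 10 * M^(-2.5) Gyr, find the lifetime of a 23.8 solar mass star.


t = 10 * M^(-2.5) = 10 * 23.8^(-2.5) = 0.0036

0.0036 Gyr


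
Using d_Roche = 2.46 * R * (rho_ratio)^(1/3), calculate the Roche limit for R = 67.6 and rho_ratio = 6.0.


d_Roche = 2.46 * 67.6 * 6.0^(1/3) = 302.1799

302.1799


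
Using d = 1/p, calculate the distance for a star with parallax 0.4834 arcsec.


d = 1/p = 1/0.4834 = 2.0687

2.0687 pc


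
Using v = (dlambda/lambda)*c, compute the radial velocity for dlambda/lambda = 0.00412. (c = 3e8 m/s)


v = (dlambda/lambda) * c = 0.00412 * 3e8 = 1.236e+06

1.236e+06 m/s


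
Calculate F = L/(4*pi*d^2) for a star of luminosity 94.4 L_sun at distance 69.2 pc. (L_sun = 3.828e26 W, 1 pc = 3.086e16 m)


F = L / (4*pi*d^2) = 3.614e+28 / (4*pi*(2.136e+18)^2) = 6.306e-10

6.306e-10 W/m^2


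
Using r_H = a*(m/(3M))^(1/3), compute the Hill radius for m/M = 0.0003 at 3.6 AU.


r_H = a * (m/3M)^(1/3) = 3.6 * (0.0003/3)^(1/3) = 0.1671

0.1671 AU


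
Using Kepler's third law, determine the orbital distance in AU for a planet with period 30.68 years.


a = P^(2/3) = 30.68^(2/3) = 9.8002

9.8002 AU


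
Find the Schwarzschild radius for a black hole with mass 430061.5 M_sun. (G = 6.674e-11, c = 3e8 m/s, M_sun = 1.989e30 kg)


M = 430061.5 * 1.989e30 kg = 8.553923235e+35 kg. rs = 2GM/c^2 = 2 * 6.674e-11 * 8.553923235e+35 / (3e8)^2 = 1.269e+09

1.269e+09 m


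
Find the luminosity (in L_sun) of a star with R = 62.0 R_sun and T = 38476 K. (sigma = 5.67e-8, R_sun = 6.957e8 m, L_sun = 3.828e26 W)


R = 62.0 * 6.957e8 m = 4.31334e+10 m. L = 4*pi*R^2*sigma*T^4 = 4*pi*(4.31334e+10)^2 * 5.67e-8 * 38476^4 = 2.905226339e+33 W. L/L_sun = 2.905226339e+33 / 3.828e26 = 7.589e+06

7.589e+06 L_sun


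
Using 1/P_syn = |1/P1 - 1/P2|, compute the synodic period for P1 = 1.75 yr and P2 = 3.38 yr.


1/P_syn = |1/P1 - 1/P2| = |1/1.75 - 1/3.38| => P_syn = 3.6288

3.6288 years


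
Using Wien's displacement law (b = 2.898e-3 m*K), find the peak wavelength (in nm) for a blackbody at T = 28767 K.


lam_max = b / T = 2.898e-3 / 28767 = 1.007e-07 m = 100.7404 nm

100.7404 nm


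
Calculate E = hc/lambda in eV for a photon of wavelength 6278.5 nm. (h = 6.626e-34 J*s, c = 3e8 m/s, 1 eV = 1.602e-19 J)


E = hc/lambda = 6.626e-34 * 3e8 / 6.279e-06 = 3.166e-20 J = 0.1976 eV

0.1976 eV


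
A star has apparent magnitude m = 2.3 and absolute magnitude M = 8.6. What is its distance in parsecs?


d = 10^((m - M + 5)/5) = 10^((2.3 - 8.6 + 5)/5) = 0.5495

0.5495 pc


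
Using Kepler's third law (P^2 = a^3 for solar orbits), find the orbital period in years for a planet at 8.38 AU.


P = a^(3/2) = 8.38^1.5 = 24.2586

24.2586 years


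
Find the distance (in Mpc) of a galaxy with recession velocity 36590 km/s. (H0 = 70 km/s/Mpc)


d = v / H0 = 36590 / 70 = 522.7143

522.7143 Mpc


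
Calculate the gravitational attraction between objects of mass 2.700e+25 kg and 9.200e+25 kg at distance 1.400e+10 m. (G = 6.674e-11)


F = G*m1*m2/r^2 = 6.674e-11 * 2.700e+25 * 9.200e+25 / (1.400e+10)^2 = 6.674e-11 * 2.484e+51 / 1.960e+20 = 8.458e+20

8.458e+20 N


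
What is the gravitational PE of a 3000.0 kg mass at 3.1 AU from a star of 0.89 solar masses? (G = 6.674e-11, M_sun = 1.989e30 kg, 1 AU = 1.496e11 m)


M = 0.89 * 1.989e30 kg = 1.77021e+30 kg; r = 3.1 AU * 1.496e11 m/AU = 4.6376e+11 m. U = -GM*m/r = -(6.674e-11 * 1.77021e+30 * 3000.0) / 4.6376e+11 = -7.643e+11

-7.643e+11 J


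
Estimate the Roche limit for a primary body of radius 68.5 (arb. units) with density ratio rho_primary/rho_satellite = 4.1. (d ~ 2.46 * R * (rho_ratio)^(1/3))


d_Roche = 2.46 * 68.5 * 4.1^(1/3) = 269.7037

269.7037


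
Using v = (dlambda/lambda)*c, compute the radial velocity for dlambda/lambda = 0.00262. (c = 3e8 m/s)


v = (dlambda/lambda) * c = 0.00262 * 3e8 = 786000.0

786000.0 m/s


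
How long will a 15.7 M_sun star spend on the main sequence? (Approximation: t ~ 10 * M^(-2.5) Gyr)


t = 10 * M^(-2.5) = 10 * 15.7^(-2.5) = 0.0102

0.0102 Gyr


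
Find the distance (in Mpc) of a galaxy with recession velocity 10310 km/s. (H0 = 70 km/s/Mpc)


d = v / H0 = 10310 / 70 = 147.2857

147.2857 Mpc


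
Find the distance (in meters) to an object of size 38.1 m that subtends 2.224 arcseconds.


D = size / theta_rad, theta_rad = 2.224 * pi/(180*3600) = 1.078e-05, D = 3.534e+06

3.534e+06 m


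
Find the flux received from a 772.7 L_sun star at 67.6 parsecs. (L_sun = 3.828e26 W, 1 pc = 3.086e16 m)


F = L / (4*pi*d^2) = 2.958e+29 / (4*pi*(2.086e+18)^2) = 5.409e-09

5.409e-09 W/m^2


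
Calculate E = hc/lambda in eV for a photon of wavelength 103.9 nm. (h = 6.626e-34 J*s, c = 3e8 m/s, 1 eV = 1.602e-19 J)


E = hc/lambda = 6.626e-34 * 3e8 / 1.039e-07 = 1.913e-18 J = 11.9425 eV

11.9425 eV


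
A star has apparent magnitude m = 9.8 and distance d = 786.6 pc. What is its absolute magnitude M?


M = m - 5*log10(d) + 5 = 9.8 - 5*log10(786.6) + 5 = 0.3212

0.3212


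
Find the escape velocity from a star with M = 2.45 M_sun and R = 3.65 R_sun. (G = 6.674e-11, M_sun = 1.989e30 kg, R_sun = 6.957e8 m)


M = 2.45 * 1.989e30 kg = 4.87305e+30 kg; R = 3.65 * 6.957e8 m = 2.539305e+09 m. v_esc = sqrt(2GM/R) = sqrt(2 * 6.674e-11 * 4.87305e+30 / 2.539305e+09) = 506117.2025

506117.2025 m/s


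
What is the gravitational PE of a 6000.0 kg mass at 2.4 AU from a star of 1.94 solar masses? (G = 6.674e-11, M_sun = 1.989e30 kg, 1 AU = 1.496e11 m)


M = 1.94 * 1.989e30 kg = 3.85866e+30 kg; r = 2.4 AU * 1.496e11 m/AU = 3.5904e+11 m. U = -GM*m/r = -(6.674e-11 * 3.85866e+30 * 6000.0) / 3.5904e+11 = -4.304e+12

-4.304e+12 J


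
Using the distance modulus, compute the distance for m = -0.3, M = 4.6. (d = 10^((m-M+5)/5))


d = 10^((m - M + 5)/5) = 10^((-0.3 - 4.6 + 5)/5) = 1.0471

1.0471 pc


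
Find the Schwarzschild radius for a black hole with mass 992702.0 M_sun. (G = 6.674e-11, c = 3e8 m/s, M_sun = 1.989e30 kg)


M = 992702.0 * 1.989e30 kg = 1.974484278e+36 kg. rs = 2GM/c^2 = 2 * 6.674e-11 * 1.974484278e+36 / (3e8)^2 = 2.928e+09

2.928e+09 m


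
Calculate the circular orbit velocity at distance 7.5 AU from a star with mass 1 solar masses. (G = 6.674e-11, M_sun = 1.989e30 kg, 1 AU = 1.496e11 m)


v = sqrt(GM/r) = sqrt(6.674e-11 * 1.989e+30 / 1.122e+12) = 10877.1236

10877.1236 m/s


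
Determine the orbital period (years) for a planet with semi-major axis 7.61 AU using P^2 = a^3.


P = a^(3/2) = 7.61^1.5 = 20.9931

20.9931 years


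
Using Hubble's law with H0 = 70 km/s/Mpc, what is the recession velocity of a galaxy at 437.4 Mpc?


v = H0 * d = 70 * 437.4 = 30618.0

30618.0 km/s


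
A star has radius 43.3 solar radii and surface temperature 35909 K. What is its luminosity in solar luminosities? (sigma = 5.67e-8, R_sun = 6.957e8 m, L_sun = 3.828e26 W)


R = 43.3 * 6.957e8 m = 3.012381e+10 m. L = 4*pi*R^2*sigma*T^4 = 4*pi*(3.012381e+10)^2 * 5.67e-8 * 35909^4 = 1.075043323e+33 W. L/L_sun = 1.075043323e+33 / 3.828e26 = 2.808e+06

2.808e+06 L_sun


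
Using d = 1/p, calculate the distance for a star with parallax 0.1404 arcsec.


d = 1/p = 1/0.1404 = 7.1225

7.1225 pc


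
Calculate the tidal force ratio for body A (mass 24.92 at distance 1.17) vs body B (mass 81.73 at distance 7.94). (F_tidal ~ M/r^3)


Ratio = (M1/r1^3) / (M2/r2^3) = (24.92/1.17^3) / (81.73/7.94^3) = 95.2951

95.2951


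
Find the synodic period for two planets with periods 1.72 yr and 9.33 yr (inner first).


1/P_syn = |1/P1 - 1/P2| = |1/1.72 - 1/9.33| => P_syn = 2.1088

2.1088 years


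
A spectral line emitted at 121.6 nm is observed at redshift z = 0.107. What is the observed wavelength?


lam_obs = lam_emit * (1 + z) = 121.6 * (1 + 0.107) = 134.6112

134.6112 nm


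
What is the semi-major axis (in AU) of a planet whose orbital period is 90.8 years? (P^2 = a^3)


a = P^(2/3) = 90.8^(2/3) = 20.2018

20.2018 AU


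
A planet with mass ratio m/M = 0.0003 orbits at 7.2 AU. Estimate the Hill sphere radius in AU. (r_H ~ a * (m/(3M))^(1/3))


r_H = a * (m/3M)^(1/3) = 7.2 * (0.0003/3)^(1/3) = 0.3342

0.3342 AU


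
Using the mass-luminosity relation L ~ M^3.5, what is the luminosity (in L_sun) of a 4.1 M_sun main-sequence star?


L/L_sun = (M/M_sun)^3.5 = 4.1^3.5 = 139.5544

139.5544 L_sun


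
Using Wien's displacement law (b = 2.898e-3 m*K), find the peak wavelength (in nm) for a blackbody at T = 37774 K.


lam_max = b / T = 2.898e-3 / 37774 = 7.672e-08 m = 76.7194 nm

76.7194 nm


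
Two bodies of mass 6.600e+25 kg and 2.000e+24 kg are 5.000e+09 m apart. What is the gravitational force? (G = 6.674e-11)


F = G*m1*m2/r^2 = 6.674e-11 * 6.600e+25 * 2.000e+24 / (5.000e+09)^2 = 6.674e-11 * 1.320e+50 / 2.500e+19 = 3.524e+20

3.524e+20 N


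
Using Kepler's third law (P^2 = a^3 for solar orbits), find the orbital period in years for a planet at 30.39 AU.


P = a^(3/2) = 30.39^1.5 = 167.5313

167.5313 years


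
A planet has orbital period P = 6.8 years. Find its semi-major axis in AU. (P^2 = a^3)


a = P^(2/3) = 6.8^(2/3) = 3.5893

3.5893 AU


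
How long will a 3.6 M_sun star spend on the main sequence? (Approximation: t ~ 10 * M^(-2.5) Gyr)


t = 10 * M^(-2.5) = 10 * 3.6^(-2.5) = 0.4067

0.4067 Gyr


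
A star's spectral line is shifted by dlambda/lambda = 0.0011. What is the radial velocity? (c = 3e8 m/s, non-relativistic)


v = (dlambda/lambda) * c = 0.0011 * 3e8 = 330000.0

330000.0 m/s


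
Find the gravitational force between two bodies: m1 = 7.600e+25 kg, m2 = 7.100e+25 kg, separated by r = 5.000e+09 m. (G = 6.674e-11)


F = G*m1*m2/r^2 = 6.674e-11 * 7.600e+25 * 7.100e+25 / (5.000e+09)^2 = 6.674e-11 * 5.396e+51 / 2.500e+19 = 1.441e+22

1.441e+22 N


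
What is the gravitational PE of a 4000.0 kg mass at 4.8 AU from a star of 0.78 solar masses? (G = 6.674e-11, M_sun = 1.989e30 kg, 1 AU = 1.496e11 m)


M = 0.78 * 1.989e30 kg = 1.55142e+30 kg; r = 4.8 AU * 1.496e11 m/AU = 7.1808e+11 m. U = -GM*m/r = -(6.674e-11 * 1.55142e+30 * 4000.0) / 7.1808e+11 = -5.768e+11

-5.768e+11 J


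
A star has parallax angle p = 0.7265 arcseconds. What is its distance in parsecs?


d = 1/p = 1/0.7265 = 1.3765

1.3765 pc


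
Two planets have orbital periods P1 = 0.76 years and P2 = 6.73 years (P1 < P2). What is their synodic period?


1/P_syn = |1/P1 - 1/P2| = |1/0.76 - 1/6.73| => P_syn = 0.8568

0.8568 years


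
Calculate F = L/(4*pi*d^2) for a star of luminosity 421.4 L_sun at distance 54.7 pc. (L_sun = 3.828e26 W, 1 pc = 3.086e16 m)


F = L / (4*pi*d^2) = 1.613e+29 / (4*pi*(1.688e+18)^2) = 4.505e-09

4.505e-09 W/m^2


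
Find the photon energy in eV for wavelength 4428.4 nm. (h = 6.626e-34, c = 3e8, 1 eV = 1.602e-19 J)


E = hc/lambda = 6.626e-34 * 3e8 / 4.428e-06 = 4.489e-20 J = 0.2802 eV

0.2802 eV


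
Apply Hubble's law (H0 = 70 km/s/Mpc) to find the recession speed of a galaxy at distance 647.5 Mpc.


v = H0 * d = 70 * 647.5 = 45325.0

45325.0 km/s


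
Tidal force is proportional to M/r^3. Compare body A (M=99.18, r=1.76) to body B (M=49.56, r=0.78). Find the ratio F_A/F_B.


Ratio = (M1/r1^3) / (M2/r2^3) = (99.18/1.76^3) / (49.56/0.78^3) = 0.1742

0.1742


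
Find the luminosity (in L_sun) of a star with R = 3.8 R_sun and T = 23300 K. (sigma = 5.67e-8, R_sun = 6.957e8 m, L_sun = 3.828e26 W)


R = 3.8 * 6.957e8 m = 2.64366e+09 m. L = 4*pi*R^2*sigma*T^4 = 4*pi*(2.64366e+09)^2 * 5.67e-8 * 23300^4 = 1.467667938e+30 W. L/L_sun = 1.467667938e+30 / 3.828e26 = 3834.0333

3834.0333 L_sun


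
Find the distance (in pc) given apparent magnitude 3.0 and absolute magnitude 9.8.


d = 10^((m - M + 5)/5) = 10^((3.0 - 9.8 + 5)/5) = 0.4365

0.4365 pc


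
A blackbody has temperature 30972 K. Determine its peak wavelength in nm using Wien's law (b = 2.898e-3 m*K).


lam_max = b / T = 2.898e-3 / 30972 = 9.357e-08 m = 93.5684 nm

93.5684 nm


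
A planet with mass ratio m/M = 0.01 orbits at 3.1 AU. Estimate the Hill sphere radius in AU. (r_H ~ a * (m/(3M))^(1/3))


r_H = a * (m/3M)^(1/3) = 3.1 * (0.01/3)^(1/3) = 0.4631

0.4631 AU


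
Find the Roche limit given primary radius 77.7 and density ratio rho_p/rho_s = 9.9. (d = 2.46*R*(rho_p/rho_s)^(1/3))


d_Roche = 2.46 * 77.7 * 9.9^(1/3) = 410.4257

410.4257


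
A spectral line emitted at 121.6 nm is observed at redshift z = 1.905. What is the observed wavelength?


lam_obs = lam_emit * (1 + z) = 121.6 * (1 + 1.905) = 353.248

353.248 nm


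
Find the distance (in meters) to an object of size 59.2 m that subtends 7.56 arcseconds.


D = size / theta_rad, theta_rad = 7.56 * pi/(180*3600) = 3.665e-05, D = 1.615e+06

1.615e+06 m


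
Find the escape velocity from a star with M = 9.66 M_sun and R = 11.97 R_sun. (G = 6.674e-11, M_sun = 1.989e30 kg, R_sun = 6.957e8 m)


M = 9.66 * 1.989e30 kg = 1.921374e+31 kg; R = 11.97 * 6.957e8 m = 8.327529e+09 m. v_esc = sqrt(2GM/R) = sqrt(2 * 6.674e-11 * 1.921374e+31 / 8.327529e+09) = 554952.7105

554952.7105 m/s


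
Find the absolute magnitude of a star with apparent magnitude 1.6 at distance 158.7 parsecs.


M = m - 5*log10(d) + 5 = 1.6 - 5*log10(158.7) + 5 = -4.4029

-4.4029


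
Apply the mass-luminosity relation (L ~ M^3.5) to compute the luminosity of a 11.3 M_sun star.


L/L_sun = (M/M_sun)^3.5 = 11.3^3.5 = 4850.3665

4850.3665 L_sun


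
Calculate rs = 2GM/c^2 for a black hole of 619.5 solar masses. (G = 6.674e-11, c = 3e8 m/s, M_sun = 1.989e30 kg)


M = 619.5 * 1.989e30 kg = 1.2321855e+33 kg. rs = 2GM/c^2 = 2 * 6.674e-11 * 1.2321855e+33 / (3e8)^2 = 1.827e+06

1.827e+06 m


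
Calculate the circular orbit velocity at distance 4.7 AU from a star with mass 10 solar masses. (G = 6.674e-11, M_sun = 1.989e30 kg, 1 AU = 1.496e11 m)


v = sqrt(GM/r) = sqrt(6.674e-11 * 1.989e+31 / 7.031e+11) = 43450.5989

43450.5989 m/s


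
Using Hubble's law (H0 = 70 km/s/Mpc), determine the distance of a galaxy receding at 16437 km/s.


d = v / H0 = 16437 / 70 = 234.8143

234.8143 Mpc


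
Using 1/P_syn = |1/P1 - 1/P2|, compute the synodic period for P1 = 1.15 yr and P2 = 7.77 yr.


1/P_syn = |1/P1 - 1/P2| = |1/1.15 - 1/7.77| => P_syn = 1.3498

1.3498 years


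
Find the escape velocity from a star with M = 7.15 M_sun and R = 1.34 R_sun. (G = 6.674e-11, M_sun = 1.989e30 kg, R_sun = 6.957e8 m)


M = 7.15 * 1.989e30 kg = 1.422135e+31 kg; R = 1.34 * 6.957e8 m = 9.32238e+08 m. v_esc = sqrt(2GM/R) = sqrt(2 * 6.674e-11 * 1.422135e+31 / 9.32238e+08) = 1.427e+06

1.427e+06 m/s


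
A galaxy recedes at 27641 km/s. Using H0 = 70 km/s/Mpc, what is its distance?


d = v / H0 = 27641 / 70 = 394.8714

394.8714 Mpc


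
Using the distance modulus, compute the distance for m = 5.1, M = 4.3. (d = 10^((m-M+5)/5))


d = 10^((m - M + 5)/5) = 10^((5.1 - 4.3 + 5)/5) = 14.4544

14.4544 pc


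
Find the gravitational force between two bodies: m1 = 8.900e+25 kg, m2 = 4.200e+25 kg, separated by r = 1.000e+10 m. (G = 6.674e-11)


F = G*m1*m2/r^2 = 6.674e-11 * 8.900e+25 * 4.200e+25 / (1.000e+10)^2 = 6.674e-11 * 3.738e+51 / 1.000e+20 = 2.495e+21

2.495e+21 N


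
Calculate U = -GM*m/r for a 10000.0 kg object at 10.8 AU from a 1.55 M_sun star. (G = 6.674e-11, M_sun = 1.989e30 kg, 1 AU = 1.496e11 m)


M = 1.55 * 1.989e30 kg = 3.08295e+30 kg; r = 10.8 AU * 1.496e11 m/AU = 1.61568e+12 m. U = -GM*m/r = -(6.674e-11 * 3.08295e+30 * 10000.0) / 1.61568e+12 = -1.273e+12

-1.273e+12 J


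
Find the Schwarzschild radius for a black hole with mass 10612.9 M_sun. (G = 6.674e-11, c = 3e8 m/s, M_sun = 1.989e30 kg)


M = 10612.9 * 1.989e30 kg = 2.11090581e+34 kg. rs = 2GM/c^2 = 2 * 6.674e-11 * 2.11090581e+34 / (3e8)^2 = 3.131e+07

3.131e+07 m


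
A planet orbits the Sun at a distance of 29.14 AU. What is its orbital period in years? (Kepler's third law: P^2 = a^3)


P = a^(3/2) = 29.14^1.5 = 157.302

157.302 years


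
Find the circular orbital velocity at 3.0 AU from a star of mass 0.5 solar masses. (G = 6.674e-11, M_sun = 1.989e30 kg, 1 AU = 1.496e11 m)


v = sqrt(GM/r) = sqrt(6.674e-11 * 9.945e+29 / 4.488e+11) = 12160.9939

12160.9939 m/s


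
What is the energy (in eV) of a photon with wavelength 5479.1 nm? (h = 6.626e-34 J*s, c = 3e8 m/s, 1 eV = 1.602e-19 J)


E = hc/lambda = 6.626e-34 * 3e8 / 5.479e-06 = 3.628e-20 J = 0.2265 eV

0.2265 eV


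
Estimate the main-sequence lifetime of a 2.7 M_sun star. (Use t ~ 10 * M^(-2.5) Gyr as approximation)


t = 10 * M^(-2.5) = 10 * 2.7^(-2.5) = 0.8348

0.8348 Gyr


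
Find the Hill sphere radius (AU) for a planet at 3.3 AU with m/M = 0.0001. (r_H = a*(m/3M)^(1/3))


r_H = a * (m/3M)^(1/3) = 3.3 * (0.0001/3)^(1/3) = 0.1062

0.1062 AU


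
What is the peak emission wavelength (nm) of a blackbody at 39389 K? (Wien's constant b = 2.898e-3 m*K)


lam_max = b / T = 2.898e-3 / 39389 = 7.357e-08 m = 73.5738 nm

73.5738 nm


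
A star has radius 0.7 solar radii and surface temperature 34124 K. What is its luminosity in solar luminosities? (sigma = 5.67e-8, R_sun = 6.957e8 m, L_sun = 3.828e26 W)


R = 0.7 * 6.957e8 m = 4.8699e+08 m. L = 4*pi*R^2*sigma*T^4 = 4*pi*(4.8699e+08)^2 * 5.67e-8 * 34124^4 = 2.291251397e+29 W. L/L_sun = 2.291251397e+29 / 3.828e26 = 598.5505

598.5505 L_sun


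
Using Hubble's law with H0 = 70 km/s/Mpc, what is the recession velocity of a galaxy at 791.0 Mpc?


v = H0 * d = 70 * 791.0 = 55370.0

55370.0 km/s


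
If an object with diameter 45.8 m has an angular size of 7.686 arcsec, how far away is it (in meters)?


D = size / theta_rad, theta_rad = 7.686 * pi/(180*3600) = 3.726e-05, D = 1.229e+06

1.229e+06 m


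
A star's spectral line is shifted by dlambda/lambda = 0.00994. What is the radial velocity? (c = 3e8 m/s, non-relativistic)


v = (dlambda/lambda) * c = 0.00994 * 3e8 = 2.982e+06

2.982e+06 m/s


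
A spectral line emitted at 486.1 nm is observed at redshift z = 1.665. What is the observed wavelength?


lam_obs = lam_emit * (1 + z) = 486.1 * (1 + 1.665) = 1295.4565

1295.4565 nm


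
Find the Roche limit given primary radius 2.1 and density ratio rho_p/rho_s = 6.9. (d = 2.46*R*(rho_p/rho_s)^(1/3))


d_Roche = 2.46 * 2.1 * 6.9^(1/3) = 9.8349

9.8349


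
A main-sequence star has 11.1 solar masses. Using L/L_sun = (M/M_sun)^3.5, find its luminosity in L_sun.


L/L_sun = (M/M_sun)^3.5 = 11.1^3.5 = 4556.49

4556.49 L_sun


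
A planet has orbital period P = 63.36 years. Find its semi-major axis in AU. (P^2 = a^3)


a = P^(2/3) = 63.36^(2/3) = 15.8932

15.8932 AU


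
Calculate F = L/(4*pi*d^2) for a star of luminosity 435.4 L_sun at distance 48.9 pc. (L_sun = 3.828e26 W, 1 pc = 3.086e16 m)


F = L / (4*pi*d^2) = 1.667e+29 / (4*pi*(1.509e+18)^2) = 5.824e-09

5.824e-09 W/m^2


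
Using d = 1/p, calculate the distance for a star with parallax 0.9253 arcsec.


d = 1/p = 1/0.9253 = 1.0807

1.0807 pc


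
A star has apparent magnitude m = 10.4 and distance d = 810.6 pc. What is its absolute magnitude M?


M = m - 5*log10(d) + 5 = 10.4 - 5*log10(810.6) + 5 = 0.856

0.856


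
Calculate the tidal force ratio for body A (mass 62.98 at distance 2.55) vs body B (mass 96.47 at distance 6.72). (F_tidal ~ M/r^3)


Ratio = (M1/r1^3) / (M2/r2^3) = (62.98/2.55^3) / (96.47/6.72^3) = 11.9481

11.9481


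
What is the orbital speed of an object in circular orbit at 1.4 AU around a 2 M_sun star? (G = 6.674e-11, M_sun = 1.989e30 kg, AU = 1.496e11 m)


v = sqrt(GM/r) = sqrt(6.674e-11 * 3.978e+30 / 2.094e+11) = 35603.7445

35603.7445 m/s


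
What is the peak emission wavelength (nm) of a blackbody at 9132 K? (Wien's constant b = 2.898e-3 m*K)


lam_max = b / T = 2.898e-3 / 9132 = 3.173e-07 m = 317.3456 nm

317.3456 nm


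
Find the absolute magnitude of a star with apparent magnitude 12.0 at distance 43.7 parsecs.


M = m - 5*log10(d) + 5 = 12.0 - 5*log10(43.7) + 5 = 8.7976

8.7976


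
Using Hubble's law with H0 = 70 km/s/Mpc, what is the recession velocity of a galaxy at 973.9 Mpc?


v = H0 * d = 70 * 973.9 = 68173.0

68173.0 km/s


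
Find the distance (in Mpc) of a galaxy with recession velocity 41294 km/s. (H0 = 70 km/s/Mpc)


d = v / H0 = 41294 / 70 = 589.9143

589.9143 Mpc


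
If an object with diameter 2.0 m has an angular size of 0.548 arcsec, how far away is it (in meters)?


D = size / theta_rad, theta_rad = 0.548 * pi/(180*3600) = 2.657e-06, D = 752791.2637

752791.2637 m


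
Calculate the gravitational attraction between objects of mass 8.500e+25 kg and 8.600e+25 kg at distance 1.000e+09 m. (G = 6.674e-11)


F = G*m1*m2/r^2 = 6.674e-11 * 8.500e+25 * 8.600e+25 / (1.000e+09)^2 = 6.674e-11 * 7.310e+51 / 1.000e+18 = 4.879e+23

4.879e+23 N


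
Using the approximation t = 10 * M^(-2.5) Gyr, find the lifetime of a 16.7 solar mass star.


t = 10 * M^(-2.5) = 10 * 16.7^(-2.5) = 0.0088

0.0088 Gyr


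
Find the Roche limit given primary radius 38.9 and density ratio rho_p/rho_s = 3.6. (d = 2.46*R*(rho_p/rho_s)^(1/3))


d_Roche = 2.46 * 38.9 * 3.6^(1/3) = 146.6624

146.6624


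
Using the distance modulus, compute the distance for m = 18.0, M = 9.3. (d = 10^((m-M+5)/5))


d = 10^((m - M + 5)/5) = 10^((18.0 - 9.3 + 5)/5) = 549.5409

549.5409 pc


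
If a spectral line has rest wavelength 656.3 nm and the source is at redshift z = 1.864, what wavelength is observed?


lam_obs = lam_emit * (1 + z) = 656.3 * (1 + 1.864) = 1879.6432

1879.6432 nm


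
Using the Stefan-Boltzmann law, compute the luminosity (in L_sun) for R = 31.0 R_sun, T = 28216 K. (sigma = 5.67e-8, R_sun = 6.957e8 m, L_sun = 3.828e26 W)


R = 31.0 * 6.957e8 m = 2.15667e+10 m. L = 4*pi*R^2*sigma*T^4 = 4*pi*(2.15667e+10)^2 * 5.67e-8 * 28216^4 = 2.100593919e+32 W. L/L_sun = 2.100593919e+32 / 3.828e26 = 548744.493

548744.493 L_sun


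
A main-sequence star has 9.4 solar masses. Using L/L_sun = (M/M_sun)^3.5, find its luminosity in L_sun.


L/L_sun = (M/M_sun)^3.5 = 9.4^3.5 = 2546.5223

2546.5223 L_sun


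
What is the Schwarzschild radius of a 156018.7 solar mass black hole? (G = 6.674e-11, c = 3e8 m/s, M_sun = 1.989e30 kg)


M = 156018.7 * 1.989e30 kg = 3.103211943e+35 kg. rs = 2GM/c^2 = 2 * 6.674e-11 * 3.103211943e+35 / (3e8)^2 = 4.602e+08

4.602e+08 m


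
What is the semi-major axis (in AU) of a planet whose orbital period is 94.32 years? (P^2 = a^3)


a = P^(2/3) = 94.32^(2/3) = 20.7206

20.7206 AU


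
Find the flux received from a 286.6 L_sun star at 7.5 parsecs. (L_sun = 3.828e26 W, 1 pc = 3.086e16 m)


F = L / (4*pi*d^2) = 1.097e+29 / (4*pi*(2.314e+17)^2) = 1.630e-07

1.630e-07 W/m^2


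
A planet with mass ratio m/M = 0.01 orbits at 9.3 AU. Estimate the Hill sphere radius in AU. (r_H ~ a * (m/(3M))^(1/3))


r_H = a * (m/3M)^(1/3) = 9.3 * (0.01/3)^(1/3) = 1.3892

1.3892 AU


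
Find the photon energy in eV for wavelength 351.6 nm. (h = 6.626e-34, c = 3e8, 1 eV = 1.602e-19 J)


E = hc/lambda = 6.626e-34 * 3e8 / 3.516e-07 = 5.654e-19 J = 3.5291 eV

3.5291 eV


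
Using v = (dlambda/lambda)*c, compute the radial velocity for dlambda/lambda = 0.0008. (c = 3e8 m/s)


v = (dlambda/lambda) * c = 0.0008 * 3e8 = 240000.0

240000.0 m/s


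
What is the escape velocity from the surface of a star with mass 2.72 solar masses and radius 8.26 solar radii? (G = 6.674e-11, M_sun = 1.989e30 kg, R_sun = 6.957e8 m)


M = 2.72 * 1.989e30 kg = 5.41008e+30 kg; R = 8.26 * 6.957e8 m = 5.746482e+09 m. v_esc = sqrt(2GM/R) = sqrt(2 * 6.674e-11 * 5.41008e+30 / 5.746482e+09) = 354494.0231

354494.0231 m/s


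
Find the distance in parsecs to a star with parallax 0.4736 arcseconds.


d = 1/p = 1/0.4736 = 2.1115

2.1115 pc


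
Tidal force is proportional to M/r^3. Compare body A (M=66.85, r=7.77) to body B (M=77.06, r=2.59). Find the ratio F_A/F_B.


Ratio = (M1/r1^3) / (M2/r2^3) = (66.85/7.77^3) / (77.06/2.59^3) = 0.0321

0.0321


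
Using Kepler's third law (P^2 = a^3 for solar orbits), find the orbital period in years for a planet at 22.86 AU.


P = a^(3/2) = 22.86^1.5 = 109.2985

109.2985 years


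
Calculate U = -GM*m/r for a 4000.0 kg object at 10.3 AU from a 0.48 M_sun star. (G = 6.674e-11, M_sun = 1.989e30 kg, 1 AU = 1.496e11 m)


M = 0.48 * 1.989e30 kg = 9.5472e+29 kg; r = 10.3 AU * 1.496e11 m/AU = 1.54088e+12 m. U = -GM*m/r = -(6.674e-11 * 9.5472e+29 * 4000.0) / 1.54088e+12 = -1.654e+11

-1.654e+11 J


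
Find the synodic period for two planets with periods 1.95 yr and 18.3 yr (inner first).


1/P_syn = |1/P1 - 1/P2| = |1/1.95 - 1/18.3| => P_syn = 2.1826

2.1826 years


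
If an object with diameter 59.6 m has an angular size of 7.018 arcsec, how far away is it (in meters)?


D = size / theta_rad, theta_rad = 7.018 * pi/(180*3600) = 3.402e-05, D = 1.752e+06

1.752e+06 m


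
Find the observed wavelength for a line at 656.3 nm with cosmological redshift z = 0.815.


lam_obs = lam_emit * (1 + z) = 656.3 * (1 + 0.815) = 1191.1845

1191.1845 nm


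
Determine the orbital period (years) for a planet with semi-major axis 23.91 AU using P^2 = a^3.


P = a^(3/2) = 23.91^1.5 = 116.9148

116.9148 years


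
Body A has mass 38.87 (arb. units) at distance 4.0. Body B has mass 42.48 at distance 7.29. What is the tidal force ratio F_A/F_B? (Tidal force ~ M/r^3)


Ratio = (M1/r1^3) / (M2/r2^3) = (38.87/4.0^3) / (42.48/7.29^3) = 5.539

5.539


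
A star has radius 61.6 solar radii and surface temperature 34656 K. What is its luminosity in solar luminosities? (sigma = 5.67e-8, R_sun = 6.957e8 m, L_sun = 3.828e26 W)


R = 61.6 * 6.957e8 m = 4.285512e+10 m. L = 4*pi*R^2*sigma*T^4 = 4*pi*(4.285512e+10)^2 * 5.67e-8 * 34656^4 = 1.887609236e+33 W. L/L_sun = 1.887609236e+33 / 3.828e26 = 4.931e+06

4.931e+06 L_sun


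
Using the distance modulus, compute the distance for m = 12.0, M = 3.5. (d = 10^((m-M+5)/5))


d = 10^((m - M + 5)/5) = 10^((12.0 - 3.5 + 5)/5) = 501.1872

501.1872 pc


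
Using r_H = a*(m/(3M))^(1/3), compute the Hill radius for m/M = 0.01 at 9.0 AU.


r_H = a * (m/3M)^(1/3) = 9.0 * (0.01/3)^(1/3) = 1.3444

1.3444 AU


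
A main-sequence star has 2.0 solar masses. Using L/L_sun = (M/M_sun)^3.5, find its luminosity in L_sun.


L/L_sun = (M/M_sun)^3.5 = 2.0^3.5 = 11.3137

11.3137 L_sun


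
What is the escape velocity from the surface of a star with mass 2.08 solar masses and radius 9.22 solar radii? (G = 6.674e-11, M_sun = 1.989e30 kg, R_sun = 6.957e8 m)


M = 2.08 * 1.989e30 kg = 4.13712e+30 kg; R = 9.22 * 6.957e8 m = 6.414354e+09 m. v_esc = sqrt(2GM/R) = sqrt(2 * 6.674e-11 * 4.13712e+30 / 6.414354e+09) = 293413.908

293413.908 m/s


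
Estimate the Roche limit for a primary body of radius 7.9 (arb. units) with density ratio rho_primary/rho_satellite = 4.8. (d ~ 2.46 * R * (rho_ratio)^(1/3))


d_Roche = 2.46 * 7.9 * 4.8^(1/3) = 32.7825

32.7825


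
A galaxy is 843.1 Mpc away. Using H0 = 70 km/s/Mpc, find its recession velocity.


v = H0 * d = 70 * 843.1 = 59017.0

59017.0 km/s


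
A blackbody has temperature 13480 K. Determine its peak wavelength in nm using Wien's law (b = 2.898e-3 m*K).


lam_max = b / T = 2.898e-3 / 13480 = 2.150e-07 m = 214.9852 nm

214.9852 nm


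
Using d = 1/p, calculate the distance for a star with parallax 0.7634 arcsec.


d = 1/p = 1/0.7634 = 1.3099

1.3099 pc


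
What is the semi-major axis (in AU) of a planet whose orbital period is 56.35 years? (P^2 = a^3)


a = P^(2/3) = 56.35^(2/3) = 14.6981

14.6981 AU


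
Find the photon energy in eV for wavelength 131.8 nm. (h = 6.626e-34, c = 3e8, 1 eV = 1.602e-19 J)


E = hc/lambda = 6.626e-34 * 3e8 / 1.318e-07 = 1.508e-18 J = 9.4144 eV

9.4144 eV


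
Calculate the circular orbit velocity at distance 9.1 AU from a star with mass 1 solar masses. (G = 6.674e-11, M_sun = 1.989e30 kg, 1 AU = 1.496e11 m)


v = sqrt(GM/r) = sqrt(6.674e-11 * 1.989e+30 / 1.361e+12) = 9874.702

9874.702 m/s


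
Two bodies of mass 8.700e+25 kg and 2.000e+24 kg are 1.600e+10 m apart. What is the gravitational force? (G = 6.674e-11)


F = G*m1*m2/r^2 = 6.674e-11 * 8.700e+25 * 2.000e+24 / (1.600e+10)^2 = 6.674e-11 * 1.740e+50 / 2.560e+20 = 4.536e+19

4.536e+19 N


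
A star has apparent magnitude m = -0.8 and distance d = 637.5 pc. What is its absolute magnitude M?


M = m - 5*log10(d) + 5 = -0.8 - 5*log10(637.5) + 5 = -9.8224

-9.8224


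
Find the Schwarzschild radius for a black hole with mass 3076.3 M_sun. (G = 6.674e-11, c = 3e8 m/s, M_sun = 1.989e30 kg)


M = 3076.3 * 1.989e30 kg = 6.1187607e+33 kg. rs = 2GM/c^2 = 2 * 6.674e-11 * 6.1187607e+33 / (3e8)^2 = 9.075e+06

9.075e+06 m


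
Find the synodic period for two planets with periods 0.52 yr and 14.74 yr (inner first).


1/P_syn = |1/P1 - 1/P2| = |1/0.52 - 1/14.74| => P_syn = 0.539

0.539 years


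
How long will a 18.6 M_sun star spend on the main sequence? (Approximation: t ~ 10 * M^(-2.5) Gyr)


t = 10 * M^(-2.5) = 10 * 18.6^(-2.5) = 0.0067

0.0067 Gyr


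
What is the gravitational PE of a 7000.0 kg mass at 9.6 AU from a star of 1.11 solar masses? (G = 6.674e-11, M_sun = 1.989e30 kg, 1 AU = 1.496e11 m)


M = 1.11 * 1.989e30 kg = 2.20779e+30 kg; r = 9.6 AU * 1.496e11 m/AU = 1.43616e+12 m. U = -GM*m/r = -(6.674e-11 * 2.20779e+30 * 7000.0) / 1.43616e+12 = -7.182e+11

-7.182e+11 J


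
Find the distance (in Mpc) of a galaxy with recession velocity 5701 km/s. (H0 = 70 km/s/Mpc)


d = v / H0 = 5701 / 70 = 81.4429

81.4429 Mpc


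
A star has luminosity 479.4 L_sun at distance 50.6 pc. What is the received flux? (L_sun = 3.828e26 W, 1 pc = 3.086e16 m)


F = L / (4*pi*d^2) = 1.835e+29 / (4*pi*(1.562e+18)^2) = 5.989e-09

5.989e-09 W/m^2


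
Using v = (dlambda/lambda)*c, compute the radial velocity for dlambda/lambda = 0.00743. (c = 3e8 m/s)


v = (dlambda/lambda) * c = 0.00743 * 3e8 = 2.229e+06

2.229e+06 m/s


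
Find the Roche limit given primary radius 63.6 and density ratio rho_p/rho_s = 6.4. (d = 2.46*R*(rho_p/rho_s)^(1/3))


d_Roche = 2.46 * 63.6 * 6.4^(1/3) = 290.4818

290.4818


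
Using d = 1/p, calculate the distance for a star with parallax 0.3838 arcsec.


d = 1/p = 1/0.3838 = 2.6055

2.6055 pc


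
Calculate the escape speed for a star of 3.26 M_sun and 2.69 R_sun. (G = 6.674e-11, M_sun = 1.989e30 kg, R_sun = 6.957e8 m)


M = 3.26 * 1.989e30 kg = 6.48414e+30 kg; R = 2.69 * 6.957e8 m = 1.871433e+09 m. v_esc = sqrt(2GM/R) = sqrt(2 * 6.674e-11 * 6.48414e+30 / 1.871433e+09) = 680059.8713

680059.8713 m/s


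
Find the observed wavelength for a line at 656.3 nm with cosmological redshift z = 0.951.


lam_obs = lam_emit * (1 + z) = 656.3 * (1 + 0.951) = 1280.4413

1280.4413 nm


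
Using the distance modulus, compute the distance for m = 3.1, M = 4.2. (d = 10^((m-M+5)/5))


d = 10^((m - M + 5)/5) = 10^((3.1 - 4.2 + 5)/5) = 6.0256

6.0256 pc


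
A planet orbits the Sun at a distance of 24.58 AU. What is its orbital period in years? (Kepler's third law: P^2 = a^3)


P = a^(3/2) = 24.58^1.5 = 121.8633

121.8633 years


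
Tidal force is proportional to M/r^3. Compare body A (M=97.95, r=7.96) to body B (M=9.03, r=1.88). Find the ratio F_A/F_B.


Ratio = (M1/r1^3) / (M2/r2^3) = (97.95/7.96^3) / (9.03/1.88^3) = 0.1429

0.1429


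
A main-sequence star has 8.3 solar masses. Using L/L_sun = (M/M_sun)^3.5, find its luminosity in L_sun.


L/L_sun = (M/M_sun)^3.5 = 8.3^3.5 = 1647.3024

1647.3024 L_sun


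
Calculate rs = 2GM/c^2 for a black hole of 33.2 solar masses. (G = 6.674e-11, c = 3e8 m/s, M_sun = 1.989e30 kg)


M = 33.2 * 1.989e30 kg = 6.60348e+31 kg. rs = 2GM/c^2 = 2 * 6.674e-11 * 6.60348e+31 / (3e8)^2 = 97936.9456

97936.9456 m


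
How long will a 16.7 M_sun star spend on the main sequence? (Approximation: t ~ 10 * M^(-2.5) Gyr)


t = 10 * M^(-2.5) = 10 * 16.7^(-2.5) = 0.0088

0.0088 Gyr


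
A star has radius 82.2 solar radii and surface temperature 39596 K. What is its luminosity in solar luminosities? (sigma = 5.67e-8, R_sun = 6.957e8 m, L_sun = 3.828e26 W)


R = 82.2 * 6.957e8 m = 5.718654e+10 m. L = 4*pi*R^2*sigma*T^4 = 4*pi*(5.718654e+10)^2 * 5.67e-8 * 39596^4 = 5.727773384e+33 W. L/L_sun = 5.727773384e+33 / 3.828e26 = 1.496e+07

1.496e+07 L_sun


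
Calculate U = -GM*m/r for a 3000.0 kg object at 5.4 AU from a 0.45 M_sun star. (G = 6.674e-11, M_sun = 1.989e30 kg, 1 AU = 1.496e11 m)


M = 0.45 * 1.989e30 kg = 8.9505e+29 kg; r = 5.4 AU * 1.496e11 m/AU = 8.0784e+11 m. U = -GM*m/r = -(6.674e-11 * 8.9505e+29 * 3000.0) / 8.0784e+11 = -2.218e+11

-2.218e+11 J


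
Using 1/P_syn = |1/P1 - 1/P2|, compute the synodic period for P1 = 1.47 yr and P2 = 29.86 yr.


1/P_syn = |1/P1 - 1/P2| = |1/1.47 - 1/29.86| => P_syn = 1.5461

1.5461 years


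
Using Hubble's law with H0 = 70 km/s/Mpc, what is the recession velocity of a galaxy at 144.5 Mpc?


v = H0 * d = 70 * 144.5 = 10115.0

10115.0 km/s


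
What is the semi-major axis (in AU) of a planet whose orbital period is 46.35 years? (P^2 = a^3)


a = P^(2/3) = 46.35^(2/3) = 12.9033

12.9033 AU


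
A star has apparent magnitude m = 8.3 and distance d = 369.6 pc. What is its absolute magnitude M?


M = m - 5*log10(d) + 5 = 8.3 - 5*log10(369.6) + 5 = 0.4613

0.4613


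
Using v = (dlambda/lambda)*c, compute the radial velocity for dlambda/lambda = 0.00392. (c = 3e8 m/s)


v = (dlambda/lambda) * c = 0.00392 * 3e8 = 1.176e+06

1.176e+06 m/s


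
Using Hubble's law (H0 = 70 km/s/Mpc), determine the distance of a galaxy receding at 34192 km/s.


d = v / H0 = 34192 / 70 = 488.4571

488.4571 Mpc


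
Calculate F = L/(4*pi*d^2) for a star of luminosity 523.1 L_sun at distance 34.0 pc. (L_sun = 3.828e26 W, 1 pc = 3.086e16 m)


F = L / (4*pi*d^2) = 2.002e+29 / (4*pi*(1.049e+18)^2) = 1.447e-08

1.447e-08 W/m^2


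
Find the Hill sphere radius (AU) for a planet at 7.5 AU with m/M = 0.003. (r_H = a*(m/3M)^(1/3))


r_H = a * (m/3M)^(1/3) = 7.5 * (0.003/3)^(1/3) = 0.75

0.75 AU


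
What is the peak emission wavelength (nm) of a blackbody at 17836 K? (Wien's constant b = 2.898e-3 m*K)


lam_max = b / T = 2.898e-3 / 17836 = 1.625e-07 m = 162.4804 nm

162.4804 nm


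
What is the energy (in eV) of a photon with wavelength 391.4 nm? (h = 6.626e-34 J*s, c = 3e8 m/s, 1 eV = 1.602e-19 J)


E = hc/lambda = 6.626e-34 * 3e8 / 3.914e-07 = 5.079e-19 J = 3.1702 eV

3.1702 eV


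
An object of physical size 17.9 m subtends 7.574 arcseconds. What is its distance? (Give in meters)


D = size / theta_rad, theta_rad = 7.574 * pi/(180*3600) = 3.672e-05, D = 487475.5785

487475.5785 m


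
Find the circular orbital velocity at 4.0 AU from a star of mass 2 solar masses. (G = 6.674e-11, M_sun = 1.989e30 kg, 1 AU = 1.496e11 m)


v = sqrt(GM/r) = sqrt(6.674e-11 * 3.978e+30 / 5.984e+11) = 21063.4593

21063.4593 m/s


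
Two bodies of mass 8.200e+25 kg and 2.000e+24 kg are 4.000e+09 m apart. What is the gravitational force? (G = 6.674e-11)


F = G*m1*m2/r^2 = 6.674e-11 * 8.200e+25 * 2.000e+24 / (4.000e+09)^2 = 6.674e-11 * 1.640e+50 / 1.600e+19 = 6.841e+20

6.841e+20 N


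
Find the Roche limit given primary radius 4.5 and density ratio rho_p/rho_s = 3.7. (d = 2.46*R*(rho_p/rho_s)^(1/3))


d_Roche = 2.46 * 4.5 * 3.7^(1/3) = 17.1218

17.1218


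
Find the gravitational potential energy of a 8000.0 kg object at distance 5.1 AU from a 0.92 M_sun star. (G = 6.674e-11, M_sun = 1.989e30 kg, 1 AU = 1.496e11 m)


M = 0.92 * 1.989e30 kg = 1.82988e+30 kg; r = 5.1 AU * 1.496e11 m/AU = 7.6296e+11 m. U = -GM*m/r = -(6.674e-11 * 1.82988e+30 * 8000.0) / 7.6296e+11 = -1.281e+12

-1.281e+12 J


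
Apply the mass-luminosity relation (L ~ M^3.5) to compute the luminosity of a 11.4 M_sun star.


L/L_sun = (M/M_sun)^3.5 = 11.4^3.5 = 5002.2683

5002.2683 L_sun


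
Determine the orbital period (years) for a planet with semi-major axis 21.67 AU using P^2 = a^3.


P = a^(3/2) = 21.67^1.5 = 100.8761

100.8761 years


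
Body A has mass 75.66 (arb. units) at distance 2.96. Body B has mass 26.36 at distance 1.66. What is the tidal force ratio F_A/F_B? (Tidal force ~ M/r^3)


Ratio = (M1/r1^3) / (M2/r2^3) = (75.66/2.96^3) / (26.36/1.66^3) = 0.5063

0.5063


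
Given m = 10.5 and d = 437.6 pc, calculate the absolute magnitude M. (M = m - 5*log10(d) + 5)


M = m - 5*log10(d) + 5 = 10.5 - 5*log10(437.6) + 5 = 2.2946

2.2946


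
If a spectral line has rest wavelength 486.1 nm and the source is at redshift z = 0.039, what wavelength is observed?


lam_obs = lam_emit * (1 + z) = 486.1 * (1 + 0.039) = 505.0579

505.0579 nm


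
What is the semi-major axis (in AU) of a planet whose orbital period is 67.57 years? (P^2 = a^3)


a = P^(2/3) = 67.57^(2/3) = 16.5896

16.5896 AU


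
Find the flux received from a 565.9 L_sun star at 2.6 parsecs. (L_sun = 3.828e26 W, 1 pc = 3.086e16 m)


F = L / (4*pi*d^2) = 2.166e+29 / (4*pi*(8.024e+16)^2) = 2.678e-06

2.678e-06 W/m^2


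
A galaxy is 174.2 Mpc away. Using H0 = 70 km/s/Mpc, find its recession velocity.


v = H0 * d = 70 * 174.2 = 12194.0

12194.0 km/s


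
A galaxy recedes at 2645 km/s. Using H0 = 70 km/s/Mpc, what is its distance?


d = v / H0 = 2645 / 70 = 37.7857

37.7857 Mpc


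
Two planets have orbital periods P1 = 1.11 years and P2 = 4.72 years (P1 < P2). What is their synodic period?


1/P_syn = |1/P1 - 1/P2| = |1/1.11 - 1/4.72| => P_syn = 1.4513

1.4513 years


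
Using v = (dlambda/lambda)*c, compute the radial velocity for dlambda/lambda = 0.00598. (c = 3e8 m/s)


v = (dlambda/lambda) * c = 0.00598 * 3e8 = 1.794e+06

1.794e+06 m/s


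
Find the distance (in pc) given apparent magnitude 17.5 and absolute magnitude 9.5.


d = 10^((m - M + 5)/5) = 10^((17.5 - 9.5 + 5)/5) = 398.1072

398.1072 pc


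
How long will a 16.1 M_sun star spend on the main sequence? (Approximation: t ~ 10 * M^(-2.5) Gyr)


t = 10 * M^(-2.5) = 10 * 16.1^(-2.5) = 0.0096

0.0096 Gyr
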